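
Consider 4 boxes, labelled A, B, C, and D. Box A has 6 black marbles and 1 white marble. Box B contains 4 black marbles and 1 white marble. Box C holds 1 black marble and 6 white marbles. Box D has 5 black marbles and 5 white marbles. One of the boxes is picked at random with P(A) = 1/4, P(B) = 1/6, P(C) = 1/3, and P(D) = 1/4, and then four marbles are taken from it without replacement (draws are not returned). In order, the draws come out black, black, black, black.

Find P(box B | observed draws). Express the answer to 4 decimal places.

Compute the likelihood of the observed sequence for each case: P(data | box A) = (6/7)(5/6)(4/5)(3/4) = 3/7; P(data | box B) = (4/5)(3/4)(2/3)(1/2) = 1/5; P(data | box C) = (1/7)(0/6) = 0; P(data | box D) = (5/10)(4/9)(3/8)(2/7) = 1/42.
Weighting by the prior gives 1/4 · 3/7 = 3/28, 1/6 · 1/5 = 1/30, 1/3 · 0 = 0, 1/4 · 1/42 = 1/168; with total 41/280.
Therefore the posterior P(box B | data) = (1/30) / (41/280) = 28/123.

0.2276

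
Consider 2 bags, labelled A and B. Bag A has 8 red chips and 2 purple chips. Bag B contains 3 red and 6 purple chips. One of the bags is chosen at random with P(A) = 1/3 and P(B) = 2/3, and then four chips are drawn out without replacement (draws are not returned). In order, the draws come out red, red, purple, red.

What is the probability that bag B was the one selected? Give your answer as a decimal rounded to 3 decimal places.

Under each hypothesis, the probability of the observed sequence is: P(data | bag A) = (8/10)(7/9)(2/8)(6/7) = 2/15; P(data | bag B) = (3/9)(2/8)(6/7)(1/6) = 1/84.
Multiplying each by its prior: 1/3 · 2/15 = 2/45, 2/3 · 1/84 = 1/126; these sum to 11/210.
Hence P(bag B | data) = (1/126) / (11/210) = 5/33.

0.152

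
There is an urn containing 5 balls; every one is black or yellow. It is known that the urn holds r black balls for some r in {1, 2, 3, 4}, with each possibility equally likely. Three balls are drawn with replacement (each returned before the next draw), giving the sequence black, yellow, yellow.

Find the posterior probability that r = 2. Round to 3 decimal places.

0.360

Compute the likelihood of the observed sequence for each case: P(data | r = 1) = (1/5)(4/5)(4/5) = 16/125; P(data | r = 2) = (2/5)(3/5)(3/5) = 18/125; P(data | r = 3) = (3/5)(2/5)(2/5) = 12/125; P(data | r = 4) = (4/5)(1/5)(1/5) = 4/125.
Multiplying each by its prior: 1/4 · 16/125 = 4/125, 1/4 · 18/125 = 9/250, 1/4 · 12/125 = 3/125, 1/4 · 4/125 = 1/125; these sum to 1/10.
Hence P(r = 2 | data) = (9/250) / (1/10) = 9/25.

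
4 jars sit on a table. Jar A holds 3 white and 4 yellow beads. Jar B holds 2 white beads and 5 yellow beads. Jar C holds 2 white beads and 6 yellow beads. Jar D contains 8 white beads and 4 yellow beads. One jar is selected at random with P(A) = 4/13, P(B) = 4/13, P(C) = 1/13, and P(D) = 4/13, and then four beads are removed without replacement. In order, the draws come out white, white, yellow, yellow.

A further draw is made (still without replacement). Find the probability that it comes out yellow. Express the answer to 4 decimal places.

Under each hypothesis, the probability of the observed sequence is: P(data | jar A) = (3/7)(2/6)(4/5)(3/4) = 0.085714; P(data | jar B) = (2/7)(1/6)(5/5)(4/4) = 0.047619; P(data | jar C) = (2/8)(1/7)(6/6)(5/5) = 0.035714; P(data | jar D) = (8/12)(7/11)(4/10)(3/9) = 0.056566.
The prior-weighted likelihoods are 4/13 · 0.085714 = 0.026374, 4/13 · 0.047619 = 0.014652, 1/13 · 0.035714 = 0.0027473, 4/13 · 0.056566 = 0.017405; with total 0.061178.
Normalising, the posterior is P(jar A | data) = 0.4311, P(jar B | data) = 0.2395, P(jar C | data) = 0.044906, P(jar D | data) = 0.2845.
So P(yellow next | data) = Σ P(yellow next | H) P(H | data) = (2/3)(0.4311) + (1)(0.2395) + (1)(0.044906) + (1/4)(0.2845) = 0.64293.

0.6429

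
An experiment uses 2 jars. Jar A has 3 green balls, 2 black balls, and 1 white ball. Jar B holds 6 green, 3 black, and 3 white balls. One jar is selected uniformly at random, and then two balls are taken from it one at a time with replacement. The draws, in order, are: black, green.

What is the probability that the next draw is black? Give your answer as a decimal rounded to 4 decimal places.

Under each hypothesis, the probability of the observed sequence is: P(data | jar A) = (2/6)(3/6) = 1/6; P(data | jar B) = (3/12)(6/12) = 1/8.
Multiplying each by its prior: 1/2 · 1/6 = 1/12, 1/2 · 1/8 = 1/16; summing to 7/48.
The posterior is then P(jar A | data) = 4/7, P(jar B | data) = 3/7.
The predictive probability is P(black next | data) = (1/3)(4/7) + (1/4)(3/7) = 25/84.

0.2976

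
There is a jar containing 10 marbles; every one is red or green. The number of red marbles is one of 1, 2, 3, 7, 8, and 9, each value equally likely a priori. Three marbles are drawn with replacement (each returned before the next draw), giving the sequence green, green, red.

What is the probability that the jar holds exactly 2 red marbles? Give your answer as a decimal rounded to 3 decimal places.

0.278

The likelihood of the observed sequence under each hypothesis: P(data | r = 1) = (9/10)(9/10)(1/10) = 0.081; P(data | r = 2) = (8/10)(8/10)(2/10) = 0.128; P(data | r = 3) = (7/10)(7/10)(3/10) = 0.147; P(data | r = 7) = (3/10)(3/10)(7/10) = 0.063; P(data | r = 8) = (2/10)(2/10)(8/10) = 0.032; P(data | r = 9) = (1/10)(1/10)(9/10) = 0.009.
The prior-weighted likelihoods are 1/6 · 0.081 = 0.0135, 1/6 · 0.128 = 0.021333, 1/6 · 0.147 = 0.0245, 1/6 · 0.063 = 0.0105, 1/6 · 0.032 = 0.0053333, 1/6 · 0.009 = 0.0015; these sum to 0.076667.
Therefore the posterior P(r = 2 | data) = (0.021333) / (0.076667) = 0.27826.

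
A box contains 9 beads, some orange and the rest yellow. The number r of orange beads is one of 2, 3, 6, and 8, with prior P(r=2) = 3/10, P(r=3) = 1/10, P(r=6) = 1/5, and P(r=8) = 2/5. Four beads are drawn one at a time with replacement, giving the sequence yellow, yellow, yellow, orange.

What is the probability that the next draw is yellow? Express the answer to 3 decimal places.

For each hypothesis, P(data | H) works out to: P(data | r = 2) = (7/9)(7/9)(7/9)(2/9) = 0.10456; P(data | r = 3) = (6/9)(6/9)(6/9)(3/9) = 0.098765; P(data | r = 6) = (3/9)(3/9)(3/9)(6/9) = 0.024691; P(data | r = 8) = (1/9)(1/9)(1/9)(8/9) = 0.0012193.
Weighting by the prior gives 3/10 · 0.10456 = 0.031367, 1/10 · 0.098765 = 0.0098765, 1/5 · 0.024691 = 0.0049383, 2/5 · 0.0012193 = 0.00048773; summing to 0.04667.
Normalising, the posterior is P(r = 2 | data) = 0.67211, P(r = 3 | data) = 0.21163, P(r = 6 | data) = 0.10581, P(r = 8 | data) = 0.010451.
The predictive probability is P(yellow next | data) = (7/9)(0.67211) + (2/3)(0.21163) + (1/3)(0.10581) + (1/9)(0.010451) = 0.70027.

0.700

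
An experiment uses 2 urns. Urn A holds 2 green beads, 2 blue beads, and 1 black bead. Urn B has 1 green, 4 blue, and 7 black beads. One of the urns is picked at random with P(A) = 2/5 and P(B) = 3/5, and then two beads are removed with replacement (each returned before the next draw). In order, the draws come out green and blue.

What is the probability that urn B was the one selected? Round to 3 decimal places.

For each hypothesis, P(data | H) works out to: P(data | urn A) = (2/5)(2/5) = 0.16; P(data | urn B) = (1/12)(4/12) = 0.027778.
The prior-weighted likelihoods are 2/5 · 0.16 = 0.064, 3/5 · 0.027778 = 0.016667; with total 0.080667.
So P(urn B | data) = (0.016667) / (0.080667) = 0.20661.

0.207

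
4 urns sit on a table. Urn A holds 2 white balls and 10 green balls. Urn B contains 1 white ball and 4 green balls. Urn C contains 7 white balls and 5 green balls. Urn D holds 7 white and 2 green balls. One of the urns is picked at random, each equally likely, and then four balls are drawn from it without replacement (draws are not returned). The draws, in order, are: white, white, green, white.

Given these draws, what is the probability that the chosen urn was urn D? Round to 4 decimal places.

For each hypothesis, P(data | H) works out to: P(data | urn A) = (2/12)(1/11)(10/10)(0/9) = 0; P(data | urn B) = (1/5)(0/4) = 0; P(data | urn C) = (7/12)(6/11)(5/10)(5/9) = 0.088384; P(data | urn D) = (7/9)(6/8)(2/7)(5/6) = 0.13889.
Weighting by the prior gives 1/4 · 0 = 0, 1/4 · 0 = 0, 1/4 · 0.088384 = 0.022096, 1/4 · 0.13889 = 0.034722; these sum to 0.056818.
So P(urn D | data) = (0.034722) / (0.056818) = 0.61111.

0.6111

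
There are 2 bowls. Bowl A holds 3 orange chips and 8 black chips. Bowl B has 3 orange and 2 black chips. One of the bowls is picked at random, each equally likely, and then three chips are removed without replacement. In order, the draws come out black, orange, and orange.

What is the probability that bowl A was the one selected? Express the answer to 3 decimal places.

0.195

Compute the likelihood of the observed sequence for each case: P(data | bowl A) = (8/11)(3/10)(2/9) = 8/165; P(data | bowl B) = (2/5)(3/4)(2/3) = 1/5.
Weighting by the prior gives 1/2 · 8/165 = 4/165, 1/2 · 1/5 = 1/10; these sum to 41/330.
Therefore the posterior P(bowl A | data) = (4/165) / (41/330) = 8/41.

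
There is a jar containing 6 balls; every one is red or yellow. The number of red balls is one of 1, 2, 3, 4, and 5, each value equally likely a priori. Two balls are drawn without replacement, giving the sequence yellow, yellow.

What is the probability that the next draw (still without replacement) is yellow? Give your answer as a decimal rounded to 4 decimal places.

Compute the likelihood of the observed sequence for each case: P(data | r = 1) = (5/6)(4/5) = 2/3; P(data | r = 2) = (4/6)(3/5) = 2/5; P(data | r = 3) = (3/6)(2/5) = 1/5; P(data | r = 4) = (2/6)(1/5) = 1/15; P(data | r = 5) = (1/6)(0/5) = 0.
Weighting by the prior gives 1/5 · 2/3 = 2/15, 1/5 · 2/5 = 2/25, 1/5 · 1/5 = 1/25, 1/5 · 1/15 = 1/75, 1/5 · 0 = 0; with total 4/15.
The posterior is then P(r = 1 | data) = 1/2, P(r = 2 | data) = 3/10, P(r = 3 | data) = 3/20, P(r = 4 | data) = 1/20, P(r = 5 | data) = 0.
So P(yellow next | data) = Σ P(yellow next | H) P(H | data) = (3/4)(1/2) + (1/2)(3/10) + (1/4)(3/20) + (0)(1/20) = 9/16.

0.5625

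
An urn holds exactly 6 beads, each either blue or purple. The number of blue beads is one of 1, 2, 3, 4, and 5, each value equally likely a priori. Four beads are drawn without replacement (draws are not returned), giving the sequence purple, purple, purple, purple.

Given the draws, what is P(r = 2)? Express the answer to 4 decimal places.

The likelihood of the observed sequence under each hypothesis: P(data | r = 1) = (5/6)(4/5)(3/4)(2/3) = 1/3; P(data | r = 2) = (4/6)(3/5)(2/4)(1/3) = 1/15; P(data | r = 3) = (3/6)(2/5)(1/4)(0/3) = 0; P(data | r = 4) = (2/6)(1/5)(0/4) = 0; P(data | r = 5) = (1/6)(0/5) = 0.
Multiplying each by its prior: 1/5 · 1/3 = 1/15, 1/5 · 1/15 = 1/75, 1/5 · 0 = 0, 1/5 · 0 = 0, 1/5 · 0 = 0; with total 2/25.
Hence P(r = 2 | data) = (1/75) / (2/25) = 1/6.

0.1667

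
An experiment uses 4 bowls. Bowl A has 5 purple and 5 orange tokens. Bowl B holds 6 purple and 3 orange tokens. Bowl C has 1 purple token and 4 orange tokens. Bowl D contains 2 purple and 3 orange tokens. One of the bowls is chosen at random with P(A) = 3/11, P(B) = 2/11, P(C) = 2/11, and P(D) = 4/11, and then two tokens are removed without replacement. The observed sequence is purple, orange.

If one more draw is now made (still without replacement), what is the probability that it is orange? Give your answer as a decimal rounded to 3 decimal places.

0.600

For each hypothesis, P(data | H) works out to: P(data | bowl A) = (5/10)(5/9) = 5/18; P(data | bowl B) = (6/9)(3/8) = 1/4; P(data | bowl C) = (1/5)(4/4) = 1/5; P(data | bowl D) = (2/5)(3/4) = 3/10.
Weighting by the prior gives 3/11 · 5/18 = 5/66, 2/11 · 1/4 = 1/22, 2/11 · 1/5 = 2/55, 4/11 · 3/10 = 6/55; summing to 4/15.
The posterior is then P(bowl A | data) = 0.28409, P(bowl B | data) = 0.17045, P(bowl C | data) = 0.13636, P(bowl D | data) = 0.40909.
Averaging over the posterior, P(orange next | data) = (1/2)(0.28409) + (2/7)(0.17045) + (1)(0.13636) + (2/3)(0.40909) = 0.59984.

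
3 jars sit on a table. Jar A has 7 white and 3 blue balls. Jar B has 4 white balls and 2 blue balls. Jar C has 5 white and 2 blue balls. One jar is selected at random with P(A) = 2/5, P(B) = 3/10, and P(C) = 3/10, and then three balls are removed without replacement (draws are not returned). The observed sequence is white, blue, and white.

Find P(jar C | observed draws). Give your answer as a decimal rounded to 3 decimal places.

Under each hypothesis, the probability of the observed sequence is: P(data | jar A) = (7/10)(3/9)(6/8) = 7/40; P(data | jar B) = (4/6)(2/5)(3/4) = 1/5; P(data | jar C) = (5/7)(2/6)(4/5) = 4/21.
Weighting by the prior gives 2/5 · 7/40 = 7/100, 3/10 · 1/5 = 3/50, 3/10 · 4/21 = 2/35; with total 131/700.
Hence P(jar C | data) = (2/35) / (131/700) = 40/131.

0.305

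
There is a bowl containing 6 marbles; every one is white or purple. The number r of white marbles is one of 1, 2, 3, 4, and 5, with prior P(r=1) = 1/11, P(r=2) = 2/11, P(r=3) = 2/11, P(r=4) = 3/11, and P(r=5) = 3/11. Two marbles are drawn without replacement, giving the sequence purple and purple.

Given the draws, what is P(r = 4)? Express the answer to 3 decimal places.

0.097

The likelihood of the observed sequence under each hypothesis: P(data | r = 1) = (5/6)(4/5) = 2/3; P(data | r = 2) = (4/6)(3/5) = 2/5; P(data | r = 3) = (3/6)(2/5) = 1/5; P(data | r = 4) = (2/6)(1/5) = 1/15; P(data | r = 5) = (1/6)(0/5) = 0.
Weighting by the prior gives 1/11 · 2/3 = 2/33, 2/11 · 2/5 = 4/55, 2/11 · 1/5 = 2/55, 3/11 · 1/15 = 1/55, 3/11 · 0 = 0; these sum to 31/165.
So P(r = 4 | data) = (1/55) / (31/165) = 3/31.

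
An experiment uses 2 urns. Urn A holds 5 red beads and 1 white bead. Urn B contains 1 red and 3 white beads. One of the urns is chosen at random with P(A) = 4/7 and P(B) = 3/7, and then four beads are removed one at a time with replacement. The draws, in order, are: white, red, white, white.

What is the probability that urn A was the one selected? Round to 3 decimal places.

For each hypothesis, P(data | H) works out to: P(data | urn A) = (1/6)(5/6)(1/6)(1/6) = 0.003858; P(data | urn B) = (3/4)(1/4)(3/4)(3/4) = 0.10547.
The prior-weighted likelihoods are 4/7 · 0.003858 = 0.0022046, 3/7 · 0.10547 = 0.045201; summing to 0.047405.
Hence P(urn A | data) = (0.0022046) / (0.047405) = 0.046505.

0.047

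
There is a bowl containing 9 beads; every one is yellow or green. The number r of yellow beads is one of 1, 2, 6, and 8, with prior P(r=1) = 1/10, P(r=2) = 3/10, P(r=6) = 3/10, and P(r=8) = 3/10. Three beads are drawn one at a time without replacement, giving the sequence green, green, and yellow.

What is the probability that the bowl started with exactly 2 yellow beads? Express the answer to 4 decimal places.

Compute the likelihood of the observed sequence for each case: P(data | r = 1) = (8/9)(7/8)(1/7) = 1/9; P(data | r = 2) = (7/9)(6/8)(2/7) = 1/6; P(data | r = 6) = (3/9)(2/8)(6/7) = 1/14; P(data | r = 8) = (1/9)(0/8) = 0.
The prior-weighted likelihoods are 1/10 · 1/9 = 1/90, 3/10 · 1/6 = 1/20, 3/10 · 1/14 = 3/140, 3/10 · 0 = 0; with total 26/315.
Therefore the posterior P(r = 2 | data) = (1/20) / (26/315) = 63/104.

0.6058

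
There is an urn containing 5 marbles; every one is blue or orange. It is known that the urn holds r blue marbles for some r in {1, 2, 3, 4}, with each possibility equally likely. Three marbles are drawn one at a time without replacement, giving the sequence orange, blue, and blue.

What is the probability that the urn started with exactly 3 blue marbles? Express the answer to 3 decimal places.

0.400

For each hypothesis, P(data | H) works out to: P(data | r = 1) = (4/5)(1/4)(0/3) = 0; P(data | r = 2) = (3/5)(2/4)(1/3) = 1/10; P(data | r = 3) = (2/5)(3/4)(2/3) = 1/5; P(data | r = 4) = (1/5)(4/4)(3/3) = 1/5.
Weighting by the prior gives 1/4 · 0 = 0, 1/4 · 1/10 = 1/40, 1/4 · 1/5 = 1/20, 1/4 · 1/5 = 1/20; these sum to 1/8.
Hence P(r = 3 | data) = (1/20) / (1/8) = 2/5.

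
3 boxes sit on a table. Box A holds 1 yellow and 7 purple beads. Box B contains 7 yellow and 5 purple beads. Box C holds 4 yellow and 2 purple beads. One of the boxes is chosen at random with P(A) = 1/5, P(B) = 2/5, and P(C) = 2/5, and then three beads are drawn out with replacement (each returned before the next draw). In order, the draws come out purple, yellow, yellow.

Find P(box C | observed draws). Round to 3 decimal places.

Under each hypothesis, the probability of the observed sequence is: P(data | box A) = (7/8)(1/8)(1/8) = 0.013672; P(data | box B) = (5/12)(7/12)(7/12) = 0.14178; P(data | box C) = (2/6)(4/6)(4/6) = 0.14815.
Weighting by the prior gives 1/5 · 0.013672 = 0.0027344, 2/5 · 0.14178 = 0.056713, 2/5 · 0.14815 = 0.059259; summing to 0.11871.
By Bayes' rule, P(box C | data) = (0.059259) / (0.11871) = 0.49921.

0.499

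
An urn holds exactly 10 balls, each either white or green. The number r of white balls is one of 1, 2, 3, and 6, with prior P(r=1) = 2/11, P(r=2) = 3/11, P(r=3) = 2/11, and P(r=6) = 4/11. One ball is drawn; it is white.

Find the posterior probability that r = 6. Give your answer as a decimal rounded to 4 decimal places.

0.6316

For each hypothesis, P(data | H) works out to: P(data | r = 1) = (1/10) = 1/10; P(data | r = 2) = (2/10) = 1/5; P(data | r = 3) = (3/10) = 3/10; P(data | r = 6) = (6/10) = 3/5.
The prior-weighted likelihoods are 2/11 · 1/10 = 1/55, 3/11 · 1/5 = 3/55, 2/11 · 3/10 = 3/55, 4/11 · 3/5 = 12/55; with total 19/55.
Hence P(r = 6 | data) = (12/55) / (19/55) = 12/19.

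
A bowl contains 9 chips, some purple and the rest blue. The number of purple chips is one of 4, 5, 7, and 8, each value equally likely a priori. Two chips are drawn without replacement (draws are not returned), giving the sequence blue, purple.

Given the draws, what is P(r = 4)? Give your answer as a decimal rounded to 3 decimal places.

For each hypothesis, P(data | H) works out to: P(data | r = 4) = (5/9)(4/8) = 5/18; P(data | r = 5) = (4/9)(5/8) = 5/18; P(data | r = 7) = (2/9)(7/8) = 7/36; P(data | r = 8) = (1/9)(8/8) = 1/9.
Multiplying each by its prior: 1/4 · 5/18 = 5/72, 1/4 · 5/18 = 5/72, 1/4 · 7/36 = 7/144, 1/4 · 1/9 = 1/36; these sum to 31/144.
Therefore the posterior P(r = 4 | data) = (5/72) / (31/144) = 10/31.

0.323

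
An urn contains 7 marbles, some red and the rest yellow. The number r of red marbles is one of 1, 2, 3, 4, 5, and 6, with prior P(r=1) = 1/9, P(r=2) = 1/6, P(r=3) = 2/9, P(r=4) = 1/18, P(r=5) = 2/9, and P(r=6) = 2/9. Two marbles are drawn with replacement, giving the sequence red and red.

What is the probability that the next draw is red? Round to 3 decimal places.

For each hypothesis, P(data | H) works out to: P(data | r = 1) = (1/7)(1/7) = 1/49; P(data | r = 2) = (2/7)(2/7) = 4/49; P(data | r = 3) = (3/7)(3/7) = 9/49; P(data | r = 4) = (4/7)(4/7) = 16/49; P(data | r = 5) = (5/7)(5/7) = 25/49; P(data | r = 6) = (6/7)(6/7) = 36/49.
Weighting by the prior gives 1/9 · 1/49 = 1/441, 1/6 · 4/49 = 2/147, 2/9 · 9/49 = 2/49, 1/18 · 16/49 = 8/441, 2/9 · 25/49 = 50/441, 2/9 · 36/49 = 8/49; these sum to 155/441.
Normalising, the posterior is P(r = 1 | data) = 0.0064516, P(r = 2 | data) = 0.03871, P(r = 3 | data) = 0.11613, P(r = 4 | data) = 0.051613, P(r = 5 | data) = 0.32258, P(r = 6 | data) = 0.46452.
The predictive probability is P(red next | data) = (1/7)(0.0064516) + (2/7)(0.03871) + (3/7)(0.11613) + (4/7)(0.051613) + (5/7)(0.32258) + (6/7)(0.46452) = 0.71982.

0.720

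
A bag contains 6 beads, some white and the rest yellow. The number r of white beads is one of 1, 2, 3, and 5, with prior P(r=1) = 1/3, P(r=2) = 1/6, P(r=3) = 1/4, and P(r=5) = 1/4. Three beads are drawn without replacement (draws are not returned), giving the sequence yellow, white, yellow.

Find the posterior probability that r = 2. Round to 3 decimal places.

Compute the likelihood of the observed sequence for each case: P(data | r = 1) = (5/6)(1/5)(4/4) = 1/6; P(data | r = 2) = (4/6)(2/5)(3/4) = 1/5; P(data | r = 3) = (3/6)(3/5)(2/4) = 3/20; P(data | r = 5) = (1/6)(5/5)(0/4) = 0.
Multiplying each by its prior: 1/3 · 1/6 = 1/18, 1/6 · 1/5 = 1/30, 1/4 · 3/20 = 3/80, 1/4 · 0 = 0; summing to 91/720.
Hence P(r = 2 | data) = (1/30) / (91/720) = 24/91.

0.264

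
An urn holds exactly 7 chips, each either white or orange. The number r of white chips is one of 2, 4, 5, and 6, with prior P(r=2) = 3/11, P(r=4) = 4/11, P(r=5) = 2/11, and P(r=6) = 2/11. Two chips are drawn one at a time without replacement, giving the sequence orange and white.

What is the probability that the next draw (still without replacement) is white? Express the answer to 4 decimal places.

Under each hypothesis, the probability of the observed sequence is: P(data | r = 2) = (5/7)(2/6) = 5/21; P(data | r = 4) = (3/7)(4/6) = 2/7; P(data | r = 5) = (2/7)(5/6) = 5/21; P(data | r = 6) = (1/7)(6/6) = 1/7.
The prior-weighted likelihoods are 3/11 · 5/21 = 5/77, 4/11 · 2/7 = 8/77, 2/11 · 5/21 = 10/231, 2/11 · 1/7 = 2/77; these sum to 5/21.
The posterior is then P(r = 2 | data) = 3/11, P(r = 4 | data) = 24/55, P(r = 5 | data) = 2/11, P(r = 6 | data) = 6/55.
So P(white next | data) = Σ P(white next | H) P(H | data) = (1/5)(3/11) + (3/5)(24/55) + (4/5)(2/11) + (1)(6/55) = 157/275.

0.5709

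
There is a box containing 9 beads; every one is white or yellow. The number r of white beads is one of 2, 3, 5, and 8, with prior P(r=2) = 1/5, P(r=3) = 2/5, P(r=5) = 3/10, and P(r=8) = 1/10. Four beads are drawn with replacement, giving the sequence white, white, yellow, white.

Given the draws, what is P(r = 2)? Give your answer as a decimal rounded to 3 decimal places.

The likelihood of the observed sequence under each hypothesis: P(data | r = 2) = (2/9)(2/9)(7/9)(2/9) = 0.0085353; P(data | r = 3) = (3/9)(3/9)(6/9)(3/9) = 0.024691; P(data | r = 5) = (5/9)(5/9)(4/9)(5/9) = 0.076208; P(data | r = 8) = (8/9)(8/9)(1/9)(8/9) = 0.078037.
Weighting by the prior gives 1/5 · 0.0085353 = 0.0017071, 2/5 · 0.024691 = 0.0098765, 3/10 · 0.076208 = 0.022862, 1/10 · 0.078037 = 0.0078037; these sum to 0.04225.
Therefore the posterior P(r = 2 | data) = (0.0017071) / (0.04225) = 0.040404.

0.040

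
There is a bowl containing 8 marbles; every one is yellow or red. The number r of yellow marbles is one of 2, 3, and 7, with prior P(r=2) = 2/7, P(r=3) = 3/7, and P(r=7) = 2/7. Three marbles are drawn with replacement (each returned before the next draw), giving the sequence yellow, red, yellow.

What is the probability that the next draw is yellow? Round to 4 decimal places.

0.5280

Under each hypothesis, the probability of the observed sequence is: P(data | r = 2) = (2/8)(6/8)(2/8) = 0.046875; P(data | r = 3) = (3/8)(5/8)(3/8) = 0.087891; P(data | r = 7) = (7/8)(1/8)(7/8) = 0.095703.
Multiplying each by its prior: 2/7 · 0.046875 = 0.013393, 3/7 · 0.087891 = 0.037667, 2/7 · 0.095703 = 0.027344; these sum to 0.078404.
The posterior is then P(r = 2 | data) = 0.17082, P(r = 3 | data) = 0.48043, P(r = 7 | data) = 0.34875.
So P(yellow next | data) = Σ P(yellow next | H) P(H | data) = (1/4)(0.17082) + (3/8)(0.48043) + (7/8)(0.34875) = 0.52802.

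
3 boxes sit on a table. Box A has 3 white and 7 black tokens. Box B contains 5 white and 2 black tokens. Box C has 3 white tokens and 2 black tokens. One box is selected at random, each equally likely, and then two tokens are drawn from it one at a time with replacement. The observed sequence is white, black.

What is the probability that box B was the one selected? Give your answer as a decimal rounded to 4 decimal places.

0.3120

Under each hypothesis, the probability of the observed sequence is: P(data | box A) = (3/10)(7/10) = 0.21; P(data | box B) = (5/7)(2/7) = 0.20408; P(data | box C) = (3/5)(2/5) = 0.24.
Weighting by the prior gives 1/3 · 0.21 = 0.07, 1/3 · 0.20408 = 0.068027, 1/3 · 0.24 = 0.08; summing to 0.21803.
So P(box B | data) = (0.068027) / (0.21803) = 0.31201.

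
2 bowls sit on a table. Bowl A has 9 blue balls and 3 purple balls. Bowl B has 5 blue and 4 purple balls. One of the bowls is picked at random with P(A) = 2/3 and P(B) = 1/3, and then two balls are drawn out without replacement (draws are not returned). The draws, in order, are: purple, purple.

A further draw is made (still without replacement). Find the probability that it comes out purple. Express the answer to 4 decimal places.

0.2202

For each hypothesis, P(data | H) works out to: P(data | bowl A) = (3/12)(2/11) = 1/22; P(data | bowl B) = (4/9)(3/8) = 1/6.
The prior-weighted likelihoods are 2/3 · 1/22 = 1/33, 1/3 · 1/6 = 1/18; these sum to 17/198.
Dividing through by the total gives posterior P(bowl A | data) = 6/17, P(bowl B | data) = 11/17.
So P(purple next | data) = Σ P(purple next | H) P(H | data) = (1/10)(6/17) + (2/7)(11/17) = 131/595.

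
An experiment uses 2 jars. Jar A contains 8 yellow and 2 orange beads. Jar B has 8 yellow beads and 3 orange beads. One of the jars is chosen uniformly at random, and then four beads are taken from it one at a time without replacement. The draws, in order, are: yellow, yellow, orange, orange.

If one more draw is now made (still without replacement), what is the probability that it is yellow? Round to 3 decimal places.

Under each hypothesis, the probability of the observed sequence is: P(data | jar A) = (8/10)(7/9)(2/8)(1/7) = 1/45; P(data | jar B) = (8/11)(7/10)(3/9)(2/8) = 7/165.
Multiplying each by its prior: 1/2 · 1/45 = 1/90, 1/2 · 7/165 = 7/330; with total 16/495.
Dividing through by the total gives posterior P(jar A | data) = 11/32, P(jar B | data) = 21/32.
Averaging over the posterior, P(yellow next | data) = (1)(11/32) + (6/7)(21/32) = 29/32.

0.906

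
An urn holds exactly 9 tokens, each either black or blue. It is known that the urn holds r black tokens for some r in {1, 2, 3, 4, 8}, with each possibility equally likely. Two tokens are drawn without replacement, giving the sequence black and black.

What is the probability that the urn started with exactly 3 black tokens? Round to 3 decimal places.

0.079

Under each hypothesis, the probability of the observed sequence is: P(data | r = 1) = (1/9)(0/8) = 0; P(data | r = 2) = (2/9)(1/8) = 1/36; P(data | r = 3) = (3/9)(2/8) = 1/12; P(data | r = 4) = (4/9)(3/8) = 1/6; P(data | r = 8) = (8/9)(7/8) = 7/9.
The prior-weighted likelihoods are 1/5 · 0 = 0, 1/5 · 1/36 = 1/180, 1/5 · 1/12 = 1/60, 1/5 · 1/6 = 1/30, 1/5 · 7/9 = 7/45; with total 19/90.
By Bayes' rule, P(r = 3 | data) = (1/60) / (19/90) = 3/38.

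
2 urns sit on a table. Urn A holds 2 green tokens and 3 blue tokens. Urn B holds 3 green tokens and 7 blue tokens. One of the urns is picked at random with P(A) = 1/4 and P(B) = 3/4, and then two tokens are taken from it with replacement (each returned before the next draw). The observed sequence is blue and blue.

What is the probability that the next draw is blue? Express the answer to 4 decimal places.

0.6803

The likelihood of the observed sequence under each hypothesis: P(data | urn A) = (3/5)(3/5) = 9/25; P(data | urn B) = (7/10)(7/10) = 49/100.
Multiplying each by its prior: 1/4 · 9/25 = 9/100, 3/4 · 49/100 = 147/400; summing to 183/400.
Dividing through by the total gives posterior P(urn A | data) = 12/61, P(urn B | data) = 49/61.
The predictive probability is P(blue next | data) = (3/5)(12/61) + (7/10)(49/61) = 83/122.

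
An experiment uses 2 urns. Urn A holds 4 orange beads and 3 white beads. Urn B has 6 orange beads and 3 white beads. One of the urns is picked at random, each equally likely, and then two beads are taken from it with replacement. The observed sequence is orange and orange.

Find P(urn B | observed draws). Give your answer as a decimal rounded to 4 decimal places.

Under each hypothesis, the probability of the observed sequence is: P(data | urn A) = (4/7)(4/7) = 16/49; P(data | urn B) = (6/9)(6/9) = 4/9.
The prior-weighted likelihoods are 1/2 · 16/49 = 8/49, 1/2 · 4/9 = 2/9; these sum to 170/441.
By Bayes' rule, P(urn B | data) = (2/9) / (170/441) = 49/85.

0.5765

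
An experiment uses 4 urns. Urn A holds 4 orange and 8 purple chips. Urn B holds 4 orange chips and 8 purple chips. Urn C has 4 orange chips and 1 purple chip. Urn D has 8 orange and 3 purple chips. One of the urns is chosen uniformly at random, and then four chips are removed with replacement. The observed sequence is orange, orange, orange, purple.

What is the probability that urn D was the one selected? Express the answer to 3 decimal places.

0.409

Compute the likelihood of the observed sequence for each case: P(data | urn A) = (4/12)(4/12)(4/12)(8/12) = 0.024691; P(data | urn B) = (4/12)(4/12)(4/12)(8/12) = 0.024691; P(data | urn C) = (4/5)(4/5)(4/5)(1/5) = 0.1024; P(data | urn D) = (8/11)(8/11)(8/11)(3/11) = 0.10491.
Multiplying each by its prior: 1/4 · 0.024691 = 0.0061728, 1/4 · 0.024691 = 0.0061728, 1/4 · 0.1024 = 0.0256, 1/4 · 0.10491 = 0.026228; summing to 0.064173.
So P(urn D | data) = (0.026228) / (0.064173) = 0.4087.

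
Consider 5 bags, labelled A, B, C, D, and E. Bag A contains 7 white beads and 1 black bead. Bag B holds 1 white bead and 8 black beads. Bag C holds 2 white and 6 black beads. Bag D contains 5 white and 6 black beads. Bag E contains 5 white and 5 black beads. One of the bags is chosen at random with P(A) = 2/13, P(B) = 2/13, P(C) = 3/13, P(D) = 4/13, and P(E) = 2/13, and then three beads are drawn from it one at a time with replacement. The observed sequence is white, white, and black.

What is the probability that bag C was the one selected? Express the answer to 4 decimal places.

0.1333

For each hypothesis, P(data | H) works out to: P(data | bag A) = (7/8)(7/8)(1/8) = 0.095703; P(data | bag B) = (1/9)(1/9)(8/9) = 0.010974; P(data | bag C) = (2/8)(2/8)(6/8) = 0.046875; P(data | bag D) = (5/11)(5/11)(6/11) = 0.1127; P(data | bag E) = (5/10)(5/10)(5/10) = 0.125.
Weighting by the prior gives 2/13 · 0.095703 = 0.014724, 2/13 · 0.010974 = 0.0016883, 3/13 · 0.046875 = 0.010817, 4/13 · 0.1127 = 0.034676, 2/13 · 0.125 = 0.019231; these sum to 0.081136.
Therefore the posterior P(bag C | data) = (0.010817) / (0.081136) = 0.13332.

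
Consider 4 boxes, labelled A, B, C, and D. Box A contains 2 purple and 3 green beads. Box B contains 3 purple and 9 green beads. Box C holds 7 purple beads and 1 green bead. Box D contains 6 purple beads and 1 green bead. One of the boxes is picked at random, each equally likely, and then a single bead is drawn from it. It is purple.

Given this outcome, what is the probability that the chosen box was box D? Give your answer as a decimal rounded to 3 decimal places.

For each hypothesis, P(data | H) works out to: P(data | box A) = (2/5) = 0.4; P(data | box B) = (3/12) = 0.25; P(data | box C) = (7/8) = 0.875; P(data | box D) = (6/7) = 0.85714.
The prior-weighted likelihoods are 1/4 · 0.4 = 0.1, 1/4 · 0.25 = 0.0625, 1/4 · 0.875 = 0.21875, 1/4 · 0.85714 = 0.21429; with total 0.59554.
Hence P(box D | data) = (0.21429) / (0.59554) = 0.35982.

0.360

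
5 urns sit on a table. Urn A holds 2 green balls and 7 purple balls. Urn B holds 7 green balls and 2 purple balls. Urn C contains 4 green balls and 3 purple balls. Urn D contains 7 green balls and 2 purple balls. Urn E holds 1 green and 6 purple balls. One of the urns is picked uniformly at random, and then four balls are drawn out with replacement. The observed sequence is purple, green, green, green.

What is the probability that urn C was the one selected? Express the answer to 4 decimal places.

0.2665

The likelihood of the observed sequence under each hypothesis: P(data | urn A) = (7/9)(2/9)(2/9)(2/9) = 0.0085353; P(data | urn B) = (2/9)(7/9)(7/9)(7/9) = 0.10456; P(data | urn C) = (3/7)(4/7)(4/7)(4/7) = 0.079967; P(data | urn D) = (2/9)(7/9)(7/9)(7/9) = 0.10456; P(data | urn E) = (6/7)(1/7)(1/7)(1/7) = 0.002499.
The prior-weighted likelihoods are 1/5 · 0.0085353 = 0.0017071, 1/5 · 0.10456 = 0.020911, 1/5 · 0.079967 = 0.015993, 1/5 · 0.10456 = 0.020911, 1/5 · 0.002499 = 0.00049979; summing to 0.060023.
So P(urn C | data) = (0.015993) / (0.060023) = 0.26645.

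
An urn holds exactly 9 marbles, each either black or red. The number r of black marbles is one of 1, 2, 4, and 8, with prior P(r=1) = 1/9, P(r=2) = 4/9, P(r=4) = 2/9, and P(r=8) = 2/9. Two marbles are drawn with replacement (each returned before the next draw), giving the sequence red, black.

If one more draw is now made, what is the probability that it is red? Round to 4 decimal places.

The likelihood of the observed sequence under each hypothesis: P(data | r = 1) = (8/9)(1/9) = 8/81; P(data | r = 2) = (7/9)(2/9) = 14/81; P(data | r = 4) = (5/9)(4/9) = 20/81; P(data | r = 8) = (1/9)(8/9) = 8/81.
Weighting by the prior gives 1/9 · 8/81 = 8/729, 4/9 · 14/81 = 56/729, 2/9 · 20/81 = 40/729, 2/9 · 8/81 = 16/729; with total 40/243.
Dividing through by the total gives posterior P(r = 1 | data) = 1/15, P(r = 2 | data) = 7/15, P(r = 4 | data) = 1/3, P(r = 8 | data) = 2/15.
So P(red next | data) = Σ P(red next | H) P(H | data) = (8/9)(1/15) + (7/9)(7/15) + (5/9)(1/3) + (1/9)(2/15) = 28/45.

0.6222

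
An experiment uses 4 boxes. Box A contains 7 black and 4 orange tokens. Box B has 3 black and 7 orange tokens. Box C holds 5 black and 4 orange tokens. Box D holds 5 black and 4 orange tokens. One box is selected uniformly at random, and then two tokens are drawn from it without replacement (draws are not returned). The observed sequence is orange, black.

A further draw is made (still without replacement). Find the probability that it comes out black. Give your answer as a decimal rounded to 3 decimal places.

The likelihood of the observed sequence under each hypothesis: P(data | box A) = (4/11)(7/10) = 0.25455; P(data | box B) = (7/10)(3/9) = 0.23333; P(data | box C) = (4/9)(5/8) = 0.27778; P(data | box D) = (4/9)(5/8) = 0.27778.
Multiplying each by its prior: 1/4 · 0.25455 = 0.063636, 1/4 · 0.23333 = 0.058333, 1/4 · 0.27778 = 0.069444, 1/4 · 0.27778 = 0.069444; these sum to 0.26086.
The posterior is then P(box A | data) = 0.24395, P(box B | data) = 0.22362, P(box C | data) = 0.26621, P(box D | data) = 0.26621.
Averaging over the posterior, P(black next | data) = (2/3)(0.24395) + (1/4)(0.22362) + (4/7)(0.26621) + (4/7)(0.26621) = 0.52278.

0.523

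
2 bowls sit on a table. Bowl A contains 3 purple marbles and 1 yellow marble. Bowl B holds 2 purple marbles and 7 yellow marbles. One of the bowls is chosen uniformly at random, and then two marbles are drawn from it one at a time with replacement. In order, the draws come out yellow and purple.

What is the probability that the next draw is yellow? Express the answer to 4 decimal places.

Under each hypothesis, the probability of the observed sequence is: P(data | bowl A) = (1/4)(3/4) = 0.1875; P(data | bowl B) = (7/9)(2/9) = 0.17284.
Multiplying each by its prior: 1/2 · 0.1875 = 0.09375, 1/2 · 0.17284 = 0.08642; summing to 0.18017.
Normalising, the posterior is P(bowl A | data) = 0.52034, P(bowl B | data) = 0.47966.
Averaging over the posterior, P(yellow next | data) = (1/4)(0.52034) + (7/9)(0.47966) = 0.50315.

0.5032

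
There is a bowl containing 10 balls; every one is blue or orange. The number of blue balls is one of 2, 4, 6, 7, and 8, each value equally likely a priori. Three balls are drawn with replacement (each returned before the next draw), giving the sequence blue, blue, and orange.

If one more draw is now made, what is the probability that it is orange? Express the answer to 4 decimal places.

0.3848

Under each hypothesis, the probability of the observed sequence is: P(data | r = 2) = (2/10)(2/10)(8/10) = 0.032; P(data | r = 4) = (4/10)(4/10)(6/10) = 0.096; P(data | r = 6) = (6/10)(6/10)(4/10) = 0.144; P(data | r = 7) = (7/10)(7/10)(3/10) = 0.147; P(data | r = 8) = (8/10)(8/10)(2/10) = 0.128.
The prior-weighted likelihoods are 1/5 · 0.032 = 0.0064, 1/5 · 0.096 = 0.0192, 1/5 · 0.144 = 0.0288, 1/5 · 0.147 = 0.0294, 1/5 · 0.128 = 0.0256; these sum to 0.1094.
The posterior is then P(r = 2 | data) = 0.058501, P(r = 4 | data) = 0.1755, P(r = 6 | data) = 0.26325, P(r = 7 | data) = 0.26874, P(r = 8 | data) = 0.234.
The predictive probability is P(orange next | data) = (4/5)(0.058501) + (3/5)(0.1755) + (2/5)(0.26325) + (3/10)(0.26874) + (1/5)(0.234) = 0.38483.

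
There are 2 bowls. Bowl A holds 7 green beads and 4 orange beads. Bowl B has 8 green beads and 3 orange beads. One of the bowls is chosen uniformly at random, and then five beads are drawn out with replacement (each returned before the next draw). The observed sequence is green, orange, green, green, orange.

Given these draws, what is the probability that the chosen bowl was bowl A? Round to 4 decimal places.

For each hypothesis, P(data | H) works out to: P(data | bowl A) = (7/11)(4/11)(7/11)(7/11)(4/11) = 0.034076; P(data | bowl B) = (8/11)(3/11)(8/11)(8/11)(3/11) = 0.028612.
Weighting by the prior gives 1/2 · 0.034076 = 0.017038, 1/2 · 0.028612 = 0.014306; these sum to 0.031344.
By Bayes' rule, P(bowl A | data) = (0.017038) / (0.031344) = 0.54358.

0.5436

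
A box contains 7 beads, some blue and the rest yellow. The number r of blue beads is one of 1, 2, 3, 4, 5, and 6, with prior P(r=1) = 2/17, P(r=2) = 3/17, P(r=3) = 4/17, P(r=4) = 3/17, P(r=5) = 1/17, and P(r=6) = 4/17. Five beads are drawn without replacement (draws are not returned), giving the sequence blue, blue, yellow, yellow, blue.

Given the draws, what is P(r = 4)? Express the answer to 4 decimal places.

For each hypothesis, P(data | H) works out to: P(data | r = 1) = (1/7)(0/6) = 0; P(data | r = 2) = (2/7)(1/6)(5/5)(4/4)(0/3) = 0; P(data | r = 3) = (3/7)(2/6)(4/5)(3/4)(1/3) = 1/35; P(data | r = 4) = (4/7)(3/6)(3/5)(2/4)(2/3) = 2/35; P(data | r = 5) = (5/7)(4/6)(2/5)(1/4)(3/3) = 1/21; P(data | r = 6) = (6/7)(5/6)(1/5)(0/4) = 0.
Multiplying each by its prior: 2/17 · 0 = 0, 3/17 · 0 = 0, 4/17 · 1/35 = 4/595, 3/17 · 2/35 = 6/595, 1/17 · 1/21 = 1/357, 4/17 · 0 = 0; with total 1/51.
By Bayes' rule, P(r = 4 | data) = (6/595) / (1/51) = 18/35.

0.5143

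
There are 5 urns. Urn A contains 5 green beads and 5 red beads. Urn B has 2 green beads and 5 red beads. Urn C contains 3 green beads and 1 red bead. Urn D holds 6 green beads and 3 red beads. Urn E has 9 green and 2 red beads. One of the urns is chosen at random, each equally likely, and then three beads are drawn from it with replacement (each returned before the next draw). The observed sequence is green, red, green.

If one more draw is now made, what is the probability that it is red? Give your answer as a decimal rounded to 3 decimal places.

Under each hypothesis, the probability of the observed sequence is: P(data | urn A) = (5/10)(5/10)(5/10) = 0.125; P(data | urn B) = (2/7)(5/7)(2/7) = 0.058309; P(data | urn C) = (3/4)(1/4)(3/4) = 0.14062; P(data | urn D) = (6/9)(3/9)(6/9) = 0.14815; P(data | urn E) = (9/11)(2/11)(9/11) = 0.12171.
Multiplying each by its prior: 1/5 · 0.125 = 0.025, 1/5 · 0.058309 = 0.011662, 1/5 · 0.14062 = 0.028125, 1/5 · 0.14815 = 0.02963, 1/5 · 0.12171 = 0.024343; these sum to 0.11876.
Dividing through by the total gives posterior P(urn A | data) = 0.21051, P(urn B | data) = 0.098197, P(urn C | data) = 0.23682, P(urn D | data) = 0.24949, P(urn E | data) = 0.20497.
So P(red next | data) = Σ P(red next | H) P(H | data) = (1/2)(0.21051) + (5/7)(0.098197) + (1/4)(0.23682) + (1/3)(0.24949) + (2/11)(0.20497) = 0.35503.

0.355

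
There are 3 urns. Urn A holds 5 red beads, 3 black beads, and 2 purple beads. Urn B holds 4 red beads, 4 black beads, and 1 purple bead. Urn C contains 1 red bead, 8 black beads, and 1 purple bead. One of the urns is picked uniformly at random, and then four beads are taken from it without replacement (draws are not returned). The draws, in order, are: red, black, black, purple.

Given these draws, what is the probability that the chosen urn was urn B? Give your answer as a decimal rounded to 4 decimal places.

0.4082

The likelihood of the observed sequence under each hypothesis: P(data | urn A) = (5/10)(3/9)(2/8)(2/7) = 1/84; P(data | urn B) = (4/9)(4/8)(3/7)(1/6) = 1/63; P(data | urn C) = (1/10)(8/9)(7/8)(1/7) = 1/90.
Multiplying each by its prior: 1/3 · 1/84 = 1/252, 1/3 · 1/63 = 1/189, 1/3 · 1/90 = 1/270; these sum to 7/540.
Hence P(urn B | data) = (1/189) / (7/540) = 20/49.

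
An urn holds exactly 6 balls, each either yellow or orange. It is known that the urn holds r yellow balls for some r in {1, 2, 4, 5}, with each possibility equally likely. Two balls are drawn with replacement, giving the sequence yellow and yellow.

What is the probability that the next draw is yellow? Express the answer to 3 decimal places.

The likelihood of the observed sequence under each hypothesis: P(data | r = 1) = (1/6)(1/6) = 1/36; P(data | r = 2) = (2/6)(2/6) = 1/9; P(data | r = 4) = (4/6)(4/6) = 4/9; P(data | r = 5) = (5/6)(5/6) = 25/36.
The prior-weighted likelihoods are 1/4 · 1/36 = 1/144, 1/4 · 1/9 = 1/36, 1/4 · 4/9 = 1/9, 1/4 · 25/36 = 25/144; these sum to 23/72.
Dividing through by the total gives posterior P(r = 1 | data) = 1/46, P(r = 2 | data) = 2/23, P(r = 4 | data) = 8/23, P(r = 5 | data) = 25/46.
Averaging over the posterior, P(yellow next | data) = (1/6)(1/46) + (1/3)(2/23) + (2/3)(8/23) + (5/6)(25/46) = 33/46.

0.717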